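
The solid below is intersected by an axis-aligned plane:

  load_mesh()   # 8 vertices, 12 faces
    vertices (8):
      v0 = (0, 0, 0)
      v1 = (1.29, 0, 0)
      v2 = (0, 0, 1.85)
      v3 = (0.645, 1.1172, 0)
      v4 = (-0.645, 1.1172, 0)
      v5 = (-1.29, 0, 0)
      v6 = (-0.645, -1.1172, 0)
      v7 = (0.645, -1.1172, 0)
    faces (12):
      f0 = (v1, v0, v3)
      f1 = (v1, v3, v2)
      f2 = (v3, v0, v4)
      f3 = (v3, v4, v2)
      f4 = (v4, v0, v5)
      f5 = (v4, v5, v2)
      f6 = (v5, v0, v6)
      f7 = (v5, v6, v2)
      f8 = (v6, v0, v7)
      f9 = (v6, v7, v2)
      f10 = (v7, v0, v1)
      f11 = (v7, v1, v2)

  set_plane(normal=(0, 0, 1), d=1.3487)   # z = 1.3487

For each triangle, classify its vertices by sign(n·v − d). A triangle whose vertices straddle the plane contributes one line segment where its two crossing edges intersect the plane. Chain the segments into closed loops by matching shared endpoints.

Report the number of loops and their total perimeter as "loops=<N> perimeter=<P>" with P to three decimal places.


loops=1 perimeter=2.097

Straddling triangles (6 of 12):
  (v1,v3,v2) [--+] → (0.174778, 0.302731, 1.3487)–(0.349555, 0, 1.3487)  len=0.3496
  (v3,v4,v2) [--+] → (-0.174778, 0.302731, 1.3487)–(0.174778, 0.302731, 1.3487)  len=0.3496
  (v4,v5,v2) [--+] → (-0.349555, 0, 1.3487)–(-0.174778, 0.302731, 1.3487)  len=0.3496
  (v5,v6,v2) [--+] → (-0.174778, -0.302731, 1.3487)–(-0.349555, 0, 1.3487)  len=0.3496
  (v6,v7,v2) [--+] → (0.174778, -0.302731, 1.3487)–(-0.174778, -0.302731, 1.3487)  len=0.3496
  (v7,v1,v2) [--+] → (0.349555, 0, 1.3487)–(0.174778, -0.302731, 1.3487)  len=0.3496

Chained into 1 loop(s):
  loop 1: 6 segments, perimeter = 2.0974
Total perimeter = 2.097


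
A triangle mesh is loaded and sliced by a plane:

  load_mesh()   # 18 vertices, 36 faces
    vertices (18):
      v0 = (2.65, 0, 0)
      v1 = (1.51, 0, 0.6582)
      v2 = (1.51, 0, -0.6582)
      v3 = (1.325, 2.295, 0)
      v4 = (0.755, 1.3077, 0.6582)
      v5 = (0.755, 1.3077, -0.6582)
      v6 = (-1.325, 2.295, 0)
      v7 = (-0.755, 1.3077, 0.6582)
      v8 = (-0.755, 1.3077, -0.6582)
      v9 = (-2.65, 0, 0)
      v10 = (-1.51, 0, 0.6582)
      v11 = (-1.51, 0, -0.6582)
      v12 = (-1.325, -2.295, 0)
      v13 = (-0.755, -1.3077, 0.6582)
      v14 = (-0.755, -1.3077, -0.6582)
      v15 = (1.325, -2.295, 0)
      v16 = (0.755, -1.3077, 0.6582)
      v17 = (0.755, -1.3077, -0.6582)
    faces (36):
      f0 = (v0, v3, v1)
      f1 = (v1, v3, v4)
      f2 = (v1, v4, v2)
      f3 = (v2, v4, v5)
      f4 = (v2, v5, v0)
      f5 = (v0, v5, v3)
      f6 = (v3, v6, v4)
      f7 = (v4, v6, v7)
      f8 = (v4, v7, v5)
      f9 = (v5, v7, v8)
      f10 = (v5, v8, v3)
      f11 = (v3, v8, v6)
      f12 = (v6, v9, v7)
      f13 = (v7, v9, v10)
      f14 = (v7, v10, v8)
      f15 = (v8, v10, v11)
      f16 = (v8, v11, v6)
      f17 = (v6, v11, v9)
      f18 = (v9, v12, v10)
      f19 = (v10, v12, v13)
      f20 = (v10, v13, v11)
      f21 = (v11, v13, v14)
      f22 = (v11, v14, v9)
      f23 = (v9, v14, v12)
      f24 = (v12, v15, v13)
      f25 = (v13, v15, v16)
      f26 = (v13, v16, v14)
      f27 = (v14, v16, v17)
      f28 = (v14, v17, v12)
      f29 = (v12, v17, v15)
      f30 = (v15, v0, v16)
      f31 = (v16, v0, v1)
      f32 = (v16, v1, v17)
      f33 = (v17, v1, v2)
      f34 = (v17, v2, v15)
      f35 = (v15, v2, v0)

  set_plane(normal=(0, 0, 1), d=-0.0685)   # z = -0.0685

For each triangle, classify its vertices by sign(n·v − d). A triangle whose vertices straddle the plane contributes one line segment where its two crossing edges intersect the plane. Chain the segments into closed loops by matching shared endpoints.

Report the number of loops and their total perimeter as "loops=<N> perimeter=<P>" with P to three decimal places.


loops=2 perimeter=24.248

Straddling triangles (24 of 36):
  (v1,v4,v2) [++-] → (1.17179, 0.585803, -0.0685)–(1.51, 0, -0.0685)  len=0.6764
  (v2,v4,v5) [-+-] → (1.17179, 0.585803, -0.0685)–(0.755, 1.3077, -0.0685)  len=0.8336
  (v2,v5,v0) [--+] → (2.45278, 0.136095, -0.0685)–(2.53136, 0, -0.0685)  len=0.1571
  (v0,v5,v3) [+-+] → (2.45278, 0.136095, -0.0685)–(1.26568, 2.19225, -0.0685)  len=2.3742
  (v4,v7,v5) [++-] → (0.0785741, 1.3077, -0.0685)–(0.755, 1.3077, -0.0685)  len=0.6764
  (v5,v7,v8) [-+-] → (0.0785741, 1.3077, -0.0685)–(-0.755, 1.3077, -0.0685)  len=0.8336
  (v5,v8,v3) [--+] → (1.10853, 2.19225, -0.0685)–(1.26568, 2.19225, -0.0685)  len=0.1571
  (v3,v8,v6) [+-+] → (1.10853, 2.19225, -0.0685)–(-1.26568, 2.19225, -0.0685)  len=2.3742
  (v7,v10,v8) [++-] → (-1.09321, 0.721897, -0.0685)–(-0.755, 1.3077, -0.0685)  len=0.6764
  (v8,v10,v11) [-+-] → (-1.09321, 0.721897, -0.0685)–(-1.51, 0, -0.0685)  len=0.8336
  (v8,v11,v6) [--+] → (-1.34425, 2.05616, -0.0685)–(-1.26568, 2.19225, -0.0685)  len=0.1571
  (v6,v11,v9) [+-+] → (-1.34425, 2.05616, -0.0685)–(-2.53136, 0, -0.0685)  len=2.3742
  (v10,v13,v11) [++-] → (-1.17179, -0.585803, -0.0685)–(-1.51, 0, -0.0685)  len=0.6764
  (v11,v13,v14) [-+-] → (-1.17179, -0.585803, -0.0685)–(-0.755, -1.3077, -0.0685)  len=0.8336
  (v11,v14,v9) [--+] → (-2.45278, -0.136095, -0.0685)–(-2.53136, 0, -0.0685)  len=0.1571
  (v9,v14,v12) [+-+] → (-2.45278, -0.136095, -0.0685)–(-1.26568, -2.19225, -0.0685)  len=2.3742
  (v13,v16,v14) [++-] → (-0.0785741, -1.3077, -0.0685)–(-0.755, -1.3077, -0.0685)  len=0.6764
  (v14,v16,v17) [-+-] → (-0.0785741, -1.3077, -0.0685)–(0.755, -1.3077, -0.0685)  len=0.8336
  (v14,v17,v12) [--+] → (-1.10853, -2.19225, -0.0685)–(-1.26568, -2.19225, -0.0685)  len=0.1571
  (v12,v17,v15) [+-+] → (-1.10853, -2.19225, -0.0685)–(1.26568, -2.19225, -0.0685)  len=2.3742
  (v16,v1,v17) [++-] → (1.09321, -0.721897, -0.0685)–(0.755, -1.3077, -0.0685)  len=0.6764
  (v17,v1,v2) [-+-] → (1.09321, -0.721897, -0.0685)–(1.51, 0, -0.0685)  len=0.8336
  (v17,v2,v15) [--+] → (1.34425, -2.05616, -0.0685)–(1.26568, -2.19225, -0.0685)  len=0.1571
  (v15,v2,v0) [+-+] → (1.34425, -2.05616, -0.0685)–(2.53136, 0, -0.0685)  len=2.3742

Chained into 2 loop(s):
  loop 1: 12 segments, perimeter = 9.0600
  loop 2: 12 segments, perimeter = 15.1883
Total perimeter = 24.248


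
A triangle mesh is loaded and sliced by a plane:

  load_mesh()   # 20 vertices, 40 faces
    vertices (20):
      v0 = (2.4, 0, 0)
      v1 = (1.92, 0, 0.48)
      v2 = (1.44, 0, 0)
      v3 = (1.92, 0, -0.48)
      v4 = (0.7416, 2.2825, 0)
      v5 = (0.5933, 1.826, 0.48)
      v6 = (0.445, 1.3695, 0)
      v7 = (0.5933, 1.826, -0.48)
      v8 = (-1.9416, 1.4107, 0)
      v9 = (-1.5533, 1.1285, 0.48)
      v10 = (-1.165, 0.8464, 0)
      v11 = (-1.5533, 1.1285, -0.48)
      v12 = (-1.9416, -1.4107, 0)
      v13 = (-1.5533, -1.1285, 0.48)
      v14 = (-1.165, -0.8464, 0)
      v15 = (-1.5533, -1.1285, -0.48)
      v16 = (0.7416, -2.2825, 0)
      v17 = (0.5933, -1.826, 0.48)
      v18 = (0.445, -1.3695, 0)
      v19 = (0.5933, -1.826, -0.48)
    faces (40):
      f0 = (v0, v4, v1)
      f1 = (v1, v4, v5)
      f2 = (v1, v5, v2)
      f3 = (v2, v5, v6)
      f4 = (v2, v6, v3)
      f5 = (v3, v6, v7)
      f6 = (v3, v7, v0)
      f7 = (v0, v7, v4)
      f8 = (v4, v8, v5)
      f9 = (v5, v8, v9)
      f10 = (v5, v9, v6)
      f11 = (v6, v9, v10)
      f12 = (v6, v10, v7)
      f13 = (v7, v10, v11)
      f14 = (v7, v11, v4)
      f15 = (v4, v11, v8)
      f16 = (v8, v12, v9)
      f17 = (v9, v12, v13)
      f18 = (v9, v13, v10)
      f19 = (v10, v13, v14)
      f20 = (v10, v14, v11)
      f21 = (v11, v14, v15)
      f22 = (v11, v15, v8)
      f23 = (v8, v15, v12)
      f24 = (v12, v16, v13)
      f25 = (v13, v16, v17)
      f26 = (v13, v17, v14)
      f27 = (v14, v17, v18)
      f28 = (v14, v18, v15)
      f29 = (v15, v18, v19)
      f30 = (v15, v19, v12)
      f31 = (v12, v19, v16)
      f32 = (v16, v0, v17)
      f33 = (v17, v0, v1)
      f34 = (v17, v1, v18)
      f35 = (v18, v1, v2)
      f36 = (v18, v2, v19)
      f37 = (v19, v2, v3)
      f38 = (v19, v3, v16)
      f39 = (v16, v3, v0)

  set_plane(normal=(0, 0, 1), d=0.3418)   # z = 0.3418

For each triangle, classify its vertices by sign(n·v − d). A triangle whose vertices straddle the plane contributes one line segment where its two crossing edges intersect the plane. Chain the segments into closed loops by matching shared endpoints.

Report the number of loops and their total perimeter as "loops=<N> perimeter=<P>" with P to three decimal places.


loops=2 perimeter=22.571

Straddling triangles (20 of 40):
  (v0,v4,v1) [--+] → (1.58072, 0.65717, 0.3418)–(2.0582, 0, 0.3418)  len=0.8123
  (v1,v4,v5) [+-+] → (1.58072, 0.65717, 0.3418)–(0.635998, 1.95743, 0.3418)  len=1.6072
  (v1,v5,v2) [++-] → (0.837079, 1.30026, 0.3418)–(1.7818, 0, 0.3418)  len=1.6072
  (v2,v5,v6) [-+-] → (0.837079, 1.30026, 0.3418)–(0.550602, 1.69457, 0.3418)  len=0.4874
  (v4,v8,v5) [--+] → (-0.13654, 1.70643, 0.3418)–(0.635998, 1.95743, 0.3418)  len=0.8123
  (v5,v8,v9) [+-+] → (-0.13654, 1.70643, 0.3418)–(-1.6651, 1.20975, 0.3418)  len=1.6072
  (v5,v9,v6) [++-] → (-0.977956, 1.19789, 0.3418)–(0.550602, 1.69457, 0.3418)  len=1.6072
  (v6,v9,v10) [-+-] → (-0.977956, 1.19789, 0.3418)–(-1.4415, 1.04728, 0.3418)  len=0.4874
  (v8,v12,v9) [--+] → (-1.6651, 0.397422, 0.3418)–(-1.6651, 1.20975, 0.3418)  len=0.8123
  (v9,v12,v13) [+-+] → (-1.6651, 0.397422, 0.3418)–(-1.6651, -1.20975, 0.3418)  len=1.6072
  (v9,v13,v10) [++-] → (-1.4415, -0.559893, 0.3418)–(-1.4415, 1.04728, 0.3418)  len=1.6072
  (v10,v13,v14) [-+-] → (-1.4415, -0.559893, 0.3418)–(-1.4415, -1.04728, 0.3418)  len=0.4874
  (v12,v16,v13) [--+] → (-0.89256, -1.46076, 0.3418)–(-1.6651, -1.20975, 0.3418)  len=0.8123
  (v13,v16,v17) [+-+] → (-0.89256, -1.46076, 0.3418)–(0.635998, -1.95743, 0.3418)  len=1.6072
  (v13,v17,v14) [++-] → (0.0870561, -1.54396, 0.3418)–(-1.4415, -1.04728, 0.3418)  len=1.6072
  (v14,v17,v18) [-+-] → (0.0870561, -1.54396, 0.3418)–(0.550602, -1.69457, 0.3418)  len=0.4874
  (v16,v0,v17) [--+] → (1.11348, -1.30026, 0.3418)–(0.635998, -1.95743, 0.3418)  len=0.8123
  (v17,v0,v1) [+-+] → (1.11348, -1.30026, 0.3418)–(2.0582, 0, 0.3418)  len=1.6072
  (v17,v1,v18) [++-] → (1.49532, -0.394302, 0.3418)–(0.550602, -1.69457, 0.3418)  len=1.6072
  (v18,v1,v2) [-+-] → (1.49532, -0.394302, 0.3418)–(1.7818, 0, 0.3418)  len=0.4874

Chained into 2 loop(s):
  loop 1: 10 segments, perimeter = 12.0976
  loop 2: 10 segments, perimeter = 10.4730
Total perimeter = 22.571


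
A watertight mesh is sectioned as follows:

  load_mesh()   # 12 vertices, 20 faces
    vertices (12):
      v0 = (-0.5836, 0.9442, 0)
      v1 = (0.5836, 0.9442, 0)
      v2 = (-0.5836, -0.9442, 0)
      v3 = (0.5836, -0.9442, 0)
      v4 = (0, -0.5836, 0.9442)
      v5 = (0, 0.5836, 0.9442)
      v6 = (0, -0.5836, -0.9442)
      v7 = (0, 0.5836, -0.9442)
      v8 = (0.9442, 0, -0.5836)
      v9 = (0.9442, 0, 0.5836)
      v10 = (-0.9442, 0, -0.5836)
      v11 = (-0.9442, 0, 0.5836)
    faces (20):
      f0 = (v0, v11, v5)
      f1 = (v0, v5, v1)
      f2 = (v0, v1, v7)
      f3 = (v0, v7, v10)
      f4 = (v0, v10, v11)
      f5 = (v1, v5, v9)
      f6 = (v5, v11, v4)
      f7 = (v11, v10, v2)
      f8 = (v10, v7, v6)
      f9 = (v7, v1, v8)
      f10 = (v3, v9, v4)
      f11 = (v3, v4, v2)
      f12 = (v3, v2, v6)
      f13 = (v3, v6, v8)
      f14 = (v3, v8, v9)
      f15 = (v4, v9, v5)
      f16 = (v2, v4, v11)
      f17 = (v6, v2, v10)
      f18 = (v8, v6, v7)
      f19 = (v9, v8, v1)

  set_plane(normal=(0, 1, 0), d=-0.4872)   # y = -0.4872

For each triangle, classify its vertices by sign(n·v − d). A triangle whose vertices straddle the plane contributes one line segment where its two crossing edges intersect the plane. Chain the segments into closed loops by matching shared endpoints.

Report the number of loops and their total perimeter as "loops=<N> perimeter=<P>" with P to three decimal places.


Straddling triangles (10 of 20):
  (v5,v11,v4) [++-] → (-0.155964, -0.4872, 0.884636)–(0, -0.4872, 0.9442)  len=0.1670
  (v11,v10,v2) [++-] → (-0.758133, -0.4872, -0.282467)–(-0.758133, -0.4872, 0.282467)  len=0.5649
  (v10,v7,v6) [++-] → (0, -0.4872, -0.9442)–(-0.155964, -0.4872, -0.884636)  len=0.1670
  (v3,v9,v4) [-+-] → (0.758133, -0.4872, 0.282467)–(0.155964, -0.4872, 0.884636)  len=0.8516
  (v3,v6,v8) [--+] → (0.155964, -0.4872, -0.884636)–(0.758133, -0.4872, -0.282467)  len=0.8516
  (v3,v8,v9) [-++] → (0.758133, -0.4872, -0.282467)–(0.758133, -0.4872, 0.282467)  len=0.5649
  (v4,v9,v5) [-++] → (0.155964, -0.4872, 0.884636)–(0, -0.4872, 0.9442)  len=0.1670
  (v2,v4,v11) [--+] → (-0.155964, -0.4872, 0.884636)–(-0.758133, -0.4872, 0.282467)  len=0.8516
  (v6,v2,v10) [--+] → (-0.758133, -0.4872, -0.282467)–(-0.155964, -0.4872, -0.884636)  len=0.8516
  (v8,v6,v7) [+-+] → (0.155964, -0.4872, -0.884636)–(0, -0.4872, -0.9442)  len=0.1670

Chained into 1 loop(s):
  loop 1: 10 segments, perimeter = 5.2041
Total perimeter = 5.204

loops=1 perimeter=5.204


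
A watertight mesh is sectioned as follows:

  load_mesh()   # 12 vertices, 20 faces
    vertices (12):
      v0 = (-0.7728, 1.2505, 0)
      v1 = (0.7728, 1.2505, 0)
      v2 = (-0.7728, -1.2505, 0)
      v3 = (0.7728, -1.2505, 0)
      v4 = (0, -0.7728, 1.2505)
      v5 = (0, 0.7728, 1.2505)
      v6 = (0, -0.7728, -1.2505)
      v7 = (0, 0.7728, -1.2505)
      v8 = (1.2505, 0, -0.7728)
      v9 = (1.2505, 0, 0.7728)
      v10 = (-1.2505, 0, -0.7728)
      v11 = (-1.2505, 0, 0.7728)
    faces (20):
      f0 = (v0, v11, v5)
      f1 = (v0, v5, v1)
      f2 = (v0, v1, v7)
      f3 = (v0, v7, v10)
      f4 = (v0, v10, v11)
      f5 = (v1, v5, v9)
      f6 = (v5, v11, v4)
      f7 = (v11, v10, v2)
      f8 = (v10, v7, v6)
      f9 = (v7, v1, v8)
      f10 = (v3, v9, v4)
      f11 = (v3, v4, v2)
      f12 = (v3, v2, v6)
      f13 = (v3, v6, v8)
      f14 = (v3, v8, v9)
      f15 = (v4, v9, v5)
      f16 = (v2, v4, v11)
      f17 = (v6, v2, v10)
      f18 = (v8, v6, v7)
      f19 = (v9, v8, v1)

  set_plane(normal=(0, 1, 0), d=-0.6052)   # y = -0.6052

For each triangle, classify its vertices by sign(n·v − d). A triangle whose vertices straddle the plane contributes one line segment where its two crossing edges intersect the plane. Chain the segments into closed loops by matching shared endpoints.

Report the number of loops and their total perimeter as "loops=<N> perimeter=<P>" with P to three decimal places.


Straddling triangles (10 of 20):
  (v5,v11,v4) [++-] → (-0.271201, -0.6052, 1.1469)–(0, -0.6052, 1.2505)  len=0.2903
  (v11,v10,v2) [++-] → (-1.01931, -0.6052, -0.398791)–(-1.01931, -0.6052, 0.398791)  len=0.7976
  (v10,v7,v6) [++-] → (0, -0.6052, -1.2505)–(-0.271201, -0.6052, -1.1469)  len=0.2903
  (v3,v9,v4) [-+-] → (1.01931, -0.6052, 0.398791)–(0.271201, -0.6052, 1.1469)  len=1.0580
  (v3,v6,v8) [--+] → (0.271201, -0.6052, -1.1469)–(1.01931, -0.6052, -0.398791)  len=1.0580
  (v3,v8,v9) [-++] → (1.01931, -0.6052, -0.398791)–(1.01931, -0.6052, 0.398791)  len=0.7976
  (v4,v9,v5) [-++] → (0.271201, -0.6052, 1.1469)–(0, -0.6052, 1.2505)  len=0.2903
  (v2,v4,v11) [--+] → (-0.271201, -0.6052, 1.1469)–(-1.01931, -0.6052, 0.398791)  len=1.0580
  (v6,v2,v10) [--+] → (-1.01931, -0.6052, -0.398791)–(-0.271201, -0.6052, -1.1469)  len=1.0580
  (v8,v6,v7) [+-+] → (0.271201, -0.6052, -1.1469)–(0, -0.6052, -1.2505)  len=0.2903

Chained into 1 loop(s):
  loop 1: 10 segments, perimeter = 6.9884
Total perimeter = 6.988

loops=1 perimeter=6.988


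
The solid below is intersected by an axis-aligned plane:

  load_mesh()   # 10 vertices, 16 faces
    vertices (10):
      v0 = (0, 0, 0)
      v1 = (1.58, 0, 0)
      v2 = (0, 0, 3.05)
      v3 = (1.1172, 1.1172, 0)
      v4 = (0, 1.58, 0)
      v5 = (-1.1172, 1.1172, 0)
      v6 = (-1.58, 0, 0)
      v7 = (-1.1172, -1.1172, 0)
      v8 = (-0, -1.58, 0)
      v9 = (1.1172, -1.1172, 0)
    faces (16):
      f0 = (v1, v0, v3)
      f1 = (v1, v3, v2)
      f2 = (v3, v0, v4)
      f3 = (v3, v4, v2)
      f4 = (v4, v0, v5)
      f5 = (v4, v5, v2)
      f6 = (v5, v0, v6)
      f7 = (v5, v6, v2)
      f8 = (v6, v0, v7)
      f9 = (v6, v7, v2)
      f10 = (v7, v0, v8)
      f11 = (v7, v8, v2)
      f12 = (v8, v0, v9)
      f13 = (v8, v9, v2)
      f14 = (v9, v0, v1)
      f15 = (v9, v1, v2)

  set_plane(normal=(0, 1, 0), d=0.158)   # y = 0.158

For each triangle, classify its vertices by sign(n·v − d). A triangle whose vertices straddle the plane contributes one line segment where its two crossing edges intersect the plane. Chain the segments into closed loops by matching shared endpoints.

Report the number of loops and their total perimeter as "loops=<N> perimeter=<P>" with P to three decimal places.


Straddling triangles (8 of 16):
  (v1,v0,v3) [--+] → (0.158, 0.158, 0)–(1.51455, 0.158, 0)  len=1.3565
  (v1,v3,v2) [-+-] → (1.51455, 0.158, 0)–(0.158, 0.158, 2.61865)  len=2.9492
  (v3,v0,v4) [+-+] → (0.158, 0.158, 0)–(0, 0.158, 0)  len=0.1580
  (v3,v4,v2) [++-] → (0, 0.158, 2.745)–(0.158, 0.158, 2.61865)  len=0.2023
  (v4,v0,v5) [+-+] → (0, 0.158, 0)–(-0.158, 0.158, 0)  len=0.1580
  (v4,v5,v2) [++-] → (-0.158, 0.158, 2.61865)–(0, 0.158, 2.745)  len=0.2023
  (v5,v0,v6) [+--] → (-0.158, 0.158, 0)–(-1.51455, 0.158, 0)  len=1.3565
  (v5,v6,v2) [+--] → (-1.51455, 0.158, 0)–(-0.158, 0.158, 2.61865)  len=2.9492

Chained into 1 loop(s):
  loop 1: 8 segments, perimeter = 9.3320
Total perimeter = 9.332

loops=1 perimeter=9.332


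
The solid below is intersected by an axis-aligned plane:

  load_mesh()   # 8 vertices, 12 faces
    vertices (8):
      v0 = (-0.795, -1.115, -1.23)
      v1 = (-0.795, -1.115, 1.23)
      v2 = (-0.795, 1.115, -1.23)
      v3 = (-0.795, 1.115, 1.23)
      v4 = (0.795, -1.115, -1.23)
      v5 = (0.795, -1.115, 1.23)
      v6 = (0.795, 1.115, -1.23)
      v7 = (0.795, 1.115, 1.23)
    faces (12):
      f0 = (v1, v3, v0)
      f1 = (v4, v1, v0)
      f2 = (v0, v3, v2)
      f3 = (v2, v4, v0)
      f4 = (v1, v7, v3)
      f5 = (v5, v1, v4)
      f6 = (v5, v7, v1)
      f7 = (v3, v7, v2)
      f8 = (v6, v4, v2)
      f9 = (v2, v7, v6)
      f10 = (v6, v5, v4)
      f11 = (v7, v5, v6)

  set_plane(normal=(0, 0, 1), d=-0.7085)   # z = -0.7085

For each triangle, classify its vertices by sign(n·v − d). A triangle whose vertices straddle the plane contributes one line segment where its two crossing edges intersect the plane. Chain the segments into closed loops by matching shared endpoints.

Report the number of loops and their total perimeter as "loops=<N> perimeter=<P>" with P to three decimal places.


Straddling triangles (8 of 12):
  (v1,v3,v0) [++-] → (-0.795, -0.642258, -0.7085)–(-0.795, -1.115, -0.7085)  len=0.4727
  (v4,v1,v0) [-+-] → (0.457933, -1.115, -0.7085)–(-0.795, -1.115, -0.7085)  len=1.2529
  (v0,v3,v2) [-+-] → (-0.795, -0.642258, -0.7085)–(-0.795, 1.115, -0.7085)  len=1.7573
  (v5,v1,v4) [++-] → (0.457933, -1.115, -0.7085)–(0.795, -1.115, -0.7085)  len=0.3371
  (v3,v7,v2) [++-] → (-0.457933, 1.115, -0.7085)–(-0.795, 1.115, -0.7085)  len=0.3371
  (v2,v7,v6) [-+-] → (-0.457933, 1.115, -0.7085)–(0.795, 1.115, -0.7085)  len=1.2529
  (v6,v5,v4) [-+-] → (0.795, 0.642258, -0.7085)–(0.795, -1.115, -0.7085)  len=1.7573
  (v7,v5,v6) [++-] → (0.795, 0.642258, -0.7085)–(0.795, 1.115, -0.7085)  len=0.4727

Chained into 1 loop(s):
  loop 1: 8 segments, perimeter = 7.6400
Total perimeter = 7.640

loops=1 perimeter=7.640


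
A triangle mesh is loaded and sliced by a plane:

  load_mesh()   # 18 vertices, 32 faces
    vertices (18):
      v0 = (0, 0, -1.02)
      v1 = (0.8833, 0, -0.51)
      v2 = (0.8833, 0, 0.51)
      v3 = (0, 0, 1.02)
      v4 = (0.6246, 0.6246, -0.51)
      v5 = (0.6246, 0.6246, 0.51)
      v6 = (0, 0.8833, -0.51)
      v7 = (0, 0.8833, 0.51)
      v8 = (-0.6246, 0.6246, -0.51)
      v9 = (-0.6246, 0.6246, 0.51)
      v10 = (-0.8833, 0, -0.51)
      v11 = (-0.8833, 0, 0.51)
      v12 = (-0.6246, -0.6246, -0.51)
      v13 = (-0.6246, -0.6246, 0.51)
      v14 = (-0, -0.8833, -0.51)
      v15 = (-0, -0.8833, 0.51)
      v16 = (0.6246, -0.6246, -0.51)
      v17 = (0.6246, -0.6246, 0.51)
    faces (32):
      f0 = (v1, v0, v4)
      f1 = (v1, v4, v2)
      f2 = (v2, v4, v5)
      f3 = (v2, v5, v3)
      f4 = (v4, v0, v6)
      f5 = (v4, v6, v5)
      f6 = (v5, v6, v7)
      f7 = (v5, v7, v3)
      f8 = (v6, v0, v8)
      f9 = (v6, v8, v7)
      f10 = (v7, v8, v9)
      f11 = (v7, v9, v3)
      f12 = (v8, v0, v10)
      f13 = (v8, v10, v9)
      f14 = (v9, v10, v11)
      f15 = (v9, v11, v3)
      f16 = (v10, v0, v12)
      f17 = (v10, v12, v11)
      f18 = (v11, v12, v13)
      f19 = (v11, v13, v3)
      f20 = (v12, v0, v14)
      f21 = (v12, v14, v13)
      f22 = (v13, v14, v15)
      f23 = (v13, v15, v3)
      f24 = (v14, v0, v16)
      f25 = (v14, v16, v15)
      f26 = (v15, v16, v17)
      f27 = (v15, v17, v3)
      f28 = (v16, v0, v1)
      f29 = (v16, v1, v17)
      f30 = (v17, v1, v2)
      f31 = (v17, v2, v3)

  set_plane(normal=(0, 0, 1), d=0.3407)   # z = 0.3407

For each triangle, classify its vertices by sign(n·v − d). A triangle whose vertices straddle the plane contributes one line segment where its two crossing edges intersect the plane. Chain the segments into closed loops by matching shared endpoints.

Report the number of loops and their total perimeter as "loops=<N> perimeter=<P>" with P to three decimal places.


Straddling triangles (16 of 32):
  (v1,v4,v2) [--+] → (0.840361, 0.103671, 0.3407)–(0.8833, 0, 0.3407)  len=0.1122
  (v2,v4,v5) [+-+] → (0.840361, 0.103671, 0.3407)–(0.6246, 0.6246, 0.3407)  len=0.5638
  (v4,v6,v5) [--+] → (0.520929, 0.667539, 0.3407)–(0.6246, 0.6246, 0.3407)  len=0.1122
  (v5,v6,v7) [+-+] → (0.520929, 0.667539, 0.3407)–(0, 0.8833, 0.3407)  len=0.5638
  (v6,v8,v7) [--+] → (-0.103671, 0.840361, 0.3407)–(0, 0.8833, 0.3407)  len=0.1122
  (v7,v8,v9) [+-+] → (-0.103671, 0.840361, 0.3407)–(-0.6246, 0.6246, 0.3407)  len=0.5638
  (v8,v10,v9) [--+] → (-0.667539, 0.520929, 0.3407)–(-0.6246, 0.6246, 0.3407)  len=0.1122
  (v9,v10,v11) [+-+] → (-0.667539, 0.520929, 0.3407)–(-0.8833, 0, 0.3407)  len=0.5638
  (v10,v12,v11) [--+] → (-0.840361, -0.103671, 0.3407)–(-0.8833, 0, 0.3407)  len=0.1122
  (v11,v12,v13) [+-+] → (-0.840361, -0.103671, 0.3407)–(-0.6246, -0.6246, 0.3407)  len=0.5638
  (v12,v14,v13) [--+] → (-0.520929, -0.667539, 0.3407)–(-0.6246, -0.6246, 0.3407)  len=0.1122
  (v13,v14,v15) [+-+] → (-0.520929, -0.667539, 0.3407)–(0, -0.8833, 0.3407)  len=0.5638
  (v14,v16,v15) [--+] → (0.103671, -0.840361, 0.3407)–(0, -0.8833, 0.3407)  len=0.1122
  (v15,v16,v17) [+-+] → (0.103671, -0.840361, 0.3407)–(0.6246, -0.6246, 0.3407)  len=0.5638
  (v16,v1,v17) [--+] → (0.667539, -0.520929, 0.3407)–(0.6246, -0.6246, 0.3407)  len=0.1122
  (v17,v1,v2) [+-+] → (0.667539, -0.520929, 0.3407)–(0.8833, 0, 0.3407)  len=0.5638

Chained into 1 loop(s):
  loop 1: 16 segments, perimeter = 5.4084
Total perimeter = 5.408

loops=1 perimeter=5.408


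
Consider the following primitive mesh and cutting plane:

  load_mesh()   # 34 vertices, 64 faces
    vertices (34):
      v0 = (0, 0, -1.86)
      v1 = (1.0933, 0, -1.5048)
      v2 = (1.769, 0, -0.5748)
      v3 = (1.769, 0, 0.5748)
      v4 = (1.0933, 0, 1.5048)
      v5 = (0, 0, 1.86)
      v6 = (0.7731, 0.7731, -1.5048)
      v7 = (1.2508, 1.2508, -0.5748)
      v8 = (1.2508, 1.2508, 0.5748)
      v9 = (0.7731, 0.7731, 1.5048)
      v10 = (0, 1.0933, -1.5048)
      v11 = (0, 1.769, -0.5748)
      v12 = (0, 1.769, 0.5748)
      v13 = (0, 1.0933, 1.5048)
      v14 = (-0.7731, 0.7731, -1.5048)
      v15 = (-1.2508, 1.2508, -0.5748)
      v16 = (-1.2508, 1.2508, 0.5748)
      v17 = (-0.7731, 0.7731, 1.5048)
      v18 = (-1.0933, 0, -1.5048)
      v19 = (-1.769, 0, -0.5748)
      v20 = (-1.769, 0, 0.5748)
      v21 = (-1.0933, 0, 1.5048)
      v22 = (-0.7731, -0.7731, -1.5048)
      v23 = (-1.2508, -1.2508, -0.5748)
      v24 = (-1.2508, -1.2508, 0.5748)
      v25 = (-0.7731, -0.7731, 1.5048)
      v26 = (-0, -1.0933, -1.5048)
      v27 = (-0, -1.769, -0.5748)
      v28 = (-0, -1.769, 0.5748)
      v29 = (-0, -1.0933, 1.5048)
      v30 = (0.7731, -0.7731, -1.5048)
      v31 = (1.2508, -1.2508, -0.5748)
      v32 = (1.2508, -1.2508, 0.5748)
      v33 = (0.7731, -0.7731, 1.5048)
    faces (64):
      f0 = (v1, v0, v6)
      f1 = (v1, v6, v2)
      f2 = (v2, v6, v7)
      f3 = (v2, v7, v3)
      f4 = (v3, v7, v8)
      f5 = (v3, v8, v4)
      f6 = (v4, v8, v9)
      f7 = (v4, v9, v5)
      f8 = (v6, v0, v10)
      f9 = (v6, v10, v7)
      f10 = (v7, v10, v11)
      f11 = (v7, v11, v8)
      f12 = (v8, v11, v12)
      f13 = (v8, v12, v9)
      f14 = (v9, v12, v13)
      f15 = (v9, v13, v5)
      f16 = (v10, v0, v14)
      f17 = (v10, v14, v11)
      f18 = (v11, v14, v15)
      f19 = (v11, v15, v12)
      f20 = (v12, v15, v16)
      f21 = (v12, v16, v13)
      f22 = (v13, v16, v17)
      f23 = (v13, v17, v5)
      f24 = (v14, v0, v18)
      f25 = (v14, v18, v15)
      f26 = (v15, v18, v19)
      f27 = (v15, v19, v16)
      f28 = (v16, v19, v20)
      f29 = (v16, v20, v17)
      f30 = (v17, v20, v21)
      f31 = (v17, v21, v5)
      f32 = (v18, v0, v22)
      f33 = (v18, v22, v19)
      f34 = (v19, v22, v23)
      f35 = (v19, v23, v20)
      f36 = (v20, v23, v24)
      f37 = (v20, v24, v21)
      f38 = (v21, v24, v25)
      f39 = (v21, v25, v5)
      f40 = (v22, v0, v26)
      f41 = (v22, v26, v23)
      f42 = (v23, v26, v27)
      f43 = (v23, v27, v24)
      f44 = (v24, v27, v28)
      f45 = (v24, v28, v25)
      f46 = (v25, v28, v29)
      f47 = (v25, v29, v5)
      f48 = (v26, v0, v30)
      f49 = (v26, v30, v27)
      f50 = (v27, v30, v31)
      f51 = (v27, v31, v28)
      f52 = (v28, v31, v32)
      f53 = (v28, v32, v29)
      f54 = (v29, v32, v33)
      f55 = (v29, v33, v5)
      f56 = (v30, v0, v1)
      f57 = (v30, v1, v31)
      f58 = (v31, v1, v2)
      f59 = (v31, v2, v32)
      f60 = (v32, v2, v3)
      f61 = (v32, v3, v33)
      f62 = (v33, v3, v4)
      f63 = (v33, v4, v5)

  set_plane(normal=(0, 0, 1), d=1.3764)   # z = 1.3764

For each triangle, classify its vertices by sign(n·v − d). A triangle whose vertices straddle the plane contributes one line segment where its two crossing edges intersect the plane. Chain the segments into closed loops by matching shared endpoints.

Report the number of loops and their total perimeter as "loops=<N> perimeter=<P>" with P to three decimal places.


loops=1 perimeter=7.265

Straddling triangles (16 of 64):
  (v3,v8,v4) [--+] → (1.11505, 0.172691, 1.3764)–(1.18659, 0, 1.3764)  len=0.1869
  (v4,v8,v9) [+-+] → (1.11505, 0.172691, 1.3764)–(0.839053, 0.839053, 1.3764)  len=0.7213
  (v8,v12,v9) [--+] → (0.666362, 0.910598, 1.3764)–(0.839053, 0.839053, 1.3764)  len=0.1869
  (v9,v12,v13) [+-+] → (0.666362, 0.910598, 1.3764)–(0, 1.18659, 1.3764)  len=0.7213
  (v12,v16,v13) [--+] → (-0.172691, 1.11505, 1.3764)–(0, 1.18659, 1.3764)  len=0.1869
  (v13,v16,v17) [+-+] → (-0.172691, 1.11505, 1.3764)–(-0.839053, 0.839053, 1.3764)  len=0.7213
  (v16,v20,v17) [--+] → (-0.910598, 0.666362, 1.3764)–(-0.839053, 0.839053, 1.3764)  len=0.1869
  (v17,v20,v21) [+-+] → (-0.910598, 0.666362, 1.3764)–(-1.18659, 0, 1.3764)  len=0.7213
  (v20,v24,v21) [--+] → (-1.11505, -0.172691, 1.3764)–(-1.18659, 0, 1.3764)  len=0.1869
  (v21,v24,v25) [+-+] → (-1.11505, -0.172691, 1.3764)–(-0.839053, -0.839053, 1.3764)  len=0.7213
  (v24,v28,v25) [--+] → (-0.666362, -0.910598, 1.3764)–(-0.839053, -0.839053, 1.3764)  len=0.1869
  (v25,v28,v29) [+-+] → (-0.666362, -0.910598, 1.3764)–(0, -1.18659, 1.3764)  len=0.7213
  (v28,v32,v29) [--+] → (0.172691, -1.11505, 1.3764)–(0, -1.18659, 1.3764)  len=0.1869
  (v29,v32,v33) [+-+] → (0.172691, -1.11505, 1.3764)–(0.839053, -0.839053, 1.3764)  len=0.7213
  (v32,v3,v33) [--+] → (0.910598, -0.666362, 1.3764)–(0.839053, -0.839053, 1.3764)  len=0.1869
  (v33,v3,v4) [+-+] → (0.910598, -0.666362, 1.3764)–(1.18659, 0, 1.3764)  len=0.7213

Chained into 1 loop(s):
  loop 1: 16 segments, perimeter = 7.2654
Total perimeter = 7.265


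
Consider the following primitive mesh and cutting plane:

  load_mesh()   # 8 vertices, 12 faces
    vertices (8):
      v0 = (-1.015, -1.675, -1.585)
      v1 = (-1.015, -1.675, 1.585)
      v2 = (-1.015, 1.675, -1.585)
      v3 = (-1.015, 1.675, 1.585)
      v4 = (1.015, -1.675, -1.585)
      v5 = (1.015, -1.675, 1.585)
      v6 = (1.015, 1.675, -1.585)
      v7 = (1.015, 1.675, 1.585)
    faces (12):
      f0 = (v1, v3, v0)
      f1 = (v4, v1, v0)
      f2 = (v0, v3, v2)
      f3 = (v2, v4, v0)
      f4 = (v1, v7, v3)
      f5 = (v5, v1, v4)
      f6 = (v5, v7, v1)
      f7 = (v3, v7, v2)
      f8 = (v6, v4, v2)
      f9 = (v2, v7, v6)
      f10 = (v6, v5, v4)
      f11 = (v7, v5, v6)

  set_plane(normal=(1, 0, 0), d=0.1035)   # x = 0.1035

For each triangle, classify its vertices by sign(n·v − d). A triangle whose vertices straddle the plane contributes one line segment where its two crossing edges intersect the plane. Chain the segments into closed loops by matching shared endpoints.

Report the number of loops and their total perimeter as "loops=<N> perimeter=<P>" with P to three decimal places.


loops=1 perimeter=13.040

Straddling triangles (8 of 12):
  (v4,v1,v0) [+--] → (0.1035, -1.675, -0.161623)–(0.1035, -1.675, -1.585)  len=1.4234
  (v2,v4,v0) [-+-] → (0.1035, -0.1708, -1.585)–(0.1035, -1.675, -1.585)  len=1.5042
  (v1,v7,v3) [-+-] → (0.1035, 0.1708, 1.585)–(0.1035, 1.675, 1.585)  len=1.5042
  (v5,v1,v4) [+-+] → (0.1035, -1.675, 1.585)–(0.1035, -1.675, -0.161623)  len=1.7466
  (v5,v7,v1) [++-] → (0.1035, 0.1708, 1.585)–(0.1035, -1.675, 1.585)  len=1.8458
  (v3,v7,v2) [-+-] → (0.1035, 1.675, 1.585)–(0.1035, 1.675, 0.161623)  len=1.4234
  (v6,v4,v2) [++-] → (0.1035, -0.1708, -1.585)–(0.1035, 1.675, -1.585)  len=1.8458
  (v2,v7,v6) [-++] → (0.1035, 1.675, 0.161623)–(0.1035, 1.675, -1.585)  len=1.7466

Chained into 1 loop(s):
  loop 1: 8 segments, perimeter = 13.0400
Total perimeter = 13.040


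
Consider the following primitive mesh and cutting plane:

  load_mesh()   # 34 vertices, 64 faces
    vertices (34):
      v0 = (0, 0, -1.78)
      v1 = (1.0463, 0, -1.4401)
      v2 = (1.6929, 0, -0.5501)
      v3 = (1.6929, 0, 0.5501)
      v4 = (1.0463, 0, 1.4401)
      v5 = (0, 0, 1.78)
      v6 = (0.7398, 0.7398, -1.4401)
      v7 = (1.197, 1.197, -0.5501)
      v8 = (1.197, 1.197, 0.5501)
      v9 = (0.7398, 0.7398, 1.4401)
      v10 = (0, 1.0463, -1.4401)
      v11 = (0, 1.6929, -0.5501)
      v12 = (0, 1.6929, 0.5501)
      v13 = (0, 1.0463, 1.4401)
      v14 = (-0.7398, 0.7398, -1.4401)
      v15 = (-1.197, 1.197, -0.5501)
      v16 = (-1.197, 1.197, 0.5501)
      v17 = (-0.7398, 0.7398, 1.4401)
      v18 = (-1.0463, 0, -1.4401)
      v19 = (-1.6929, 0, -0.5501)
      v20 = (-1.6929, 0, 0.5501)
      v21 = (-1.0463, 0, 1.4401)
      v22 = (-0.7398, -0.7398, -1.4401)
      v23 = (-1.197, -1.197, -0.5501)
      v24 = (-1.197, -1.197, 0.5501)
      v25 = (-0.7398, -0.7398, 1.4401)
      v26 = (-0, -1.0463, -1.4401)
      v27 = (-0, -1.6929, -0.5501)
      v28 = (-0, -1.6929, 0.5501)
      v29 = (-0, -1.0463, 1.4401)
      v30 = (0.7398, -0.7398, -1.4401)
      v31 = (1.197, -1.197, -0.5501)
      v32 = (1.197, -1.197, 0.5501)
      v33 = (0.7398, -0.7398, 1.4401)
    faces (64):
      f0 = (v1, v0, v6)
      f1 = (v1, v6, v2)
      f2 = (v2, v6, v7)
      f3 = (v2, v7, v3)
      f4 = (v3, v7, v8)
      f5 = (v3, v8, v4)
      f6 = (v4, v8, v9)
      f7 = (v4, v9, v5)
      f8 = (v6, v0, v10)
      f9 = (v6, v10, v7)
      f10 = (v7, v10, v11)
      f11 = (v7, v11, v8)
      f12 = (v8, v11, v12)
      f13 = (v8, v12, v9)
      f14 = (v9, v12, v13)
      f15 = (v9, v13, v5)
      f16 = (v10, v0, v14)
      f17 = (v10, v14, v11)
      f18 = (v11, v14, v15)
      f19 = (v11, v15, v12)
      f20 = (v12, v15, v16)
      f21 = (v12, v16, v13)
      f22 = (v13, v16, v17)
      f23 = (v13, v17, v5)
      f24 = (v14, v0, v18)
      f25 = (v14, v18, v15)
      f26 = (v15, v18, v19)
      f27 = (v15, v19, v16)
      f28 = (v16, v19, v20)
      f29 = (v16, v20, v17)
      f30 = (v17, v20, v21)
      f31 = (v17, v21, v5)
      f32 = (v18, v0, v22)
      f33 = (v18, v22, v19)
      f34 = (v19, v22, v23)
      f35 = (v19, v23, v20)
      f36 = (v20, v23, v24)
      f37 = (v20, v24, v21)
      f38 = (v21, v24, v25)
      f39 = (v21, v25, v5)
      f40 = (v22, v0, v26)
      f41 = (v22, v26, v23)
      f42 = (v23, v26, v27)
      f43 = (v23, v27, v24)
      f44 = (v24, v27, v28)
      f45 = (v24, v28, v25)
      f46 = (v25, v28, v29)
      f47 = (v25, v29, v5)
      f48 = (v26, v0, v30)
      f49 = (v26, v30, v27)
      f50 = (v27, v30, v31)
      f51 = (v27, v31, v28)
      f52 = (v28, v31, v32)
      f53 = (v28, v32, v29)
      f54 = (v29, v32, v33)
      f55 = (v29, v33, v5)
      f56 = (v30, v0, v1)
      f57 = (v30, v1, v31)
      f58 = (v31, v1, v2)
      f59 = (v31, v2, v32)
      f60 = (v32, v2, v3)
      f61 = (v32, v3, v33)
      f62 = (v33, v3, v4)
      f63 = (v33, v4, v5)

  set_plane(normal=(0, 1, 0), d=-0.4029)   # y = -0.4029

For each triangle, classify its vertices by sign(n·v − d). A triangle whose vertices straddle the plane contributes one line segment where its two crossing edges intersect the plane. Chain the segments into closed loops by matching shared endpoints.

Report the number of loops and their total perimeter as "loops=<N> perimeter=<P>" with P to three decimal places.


Straddling triangles (20 of 64):
  (v18,v0,v22) [++-] → (-0.4029, -0.4029, -1.59489)–(-0.879378, -0.4029, -1.4401)  len=0.5010
  (v18,v22,v19) [+-+] → (-0.879378, -0.4029, -1.4401)–(-1.17384, -0.4029, -1.0348)  len=0.5010
  (v19,v22,v23) [+--] → (-1.17384, -0.4029, -1.0348)–(-1.52598, -0.4029, -0.5501)  len=0.5991
  (v19,v23,v20) [+-+] → (-1.52598, -0.4029, -0.5501)–(-1.52598, -0.4029, 0.179782)  len=0.7299
  (v20,v23,v24) [+--] → (-1.52598, -0.4029, 0.179782)–(-1.52598, -0.4029, 0.5501)  len=0.3703
  (v20,v24,v21) [+-+] → (-1.52598, -0.4029, 0.5501)–(-1.09702, -0.4029, 1.14053)  len=0.7298
  (v21,v24,v25) [+--] → (-1.09702, -0.4029, 1.14053)–(-0.879378, -0.4029, 1.4401)  len=0.3703
  (v21,v25,v5) [+-+] → (-0.879378, -0.4029, 1.4401)–(-0.4029, -0.4029, 1.59489)  len=0.5010
  (v22,v0,v26) [-+-] → (-0.4029, -0.4029, -1.59489)–(0, -0.4029, -1.64911)  len=0.4065
  (v25,v29,v5) [--+] → (0, -0.4029, 1.64911)–(-0.4029, -0.4029, 1.59489)  len=0.4065
  (v26,v0,v30) [-+-] → (0, -0.4029, -1.64911)–(0.4029, -0.4029, -1.59489)  len=0.4065
  (v29,v33,v5) [--+] → (0.4029, -0.4029, 1.59489)–(0, -0.4029, 1.64911)  len=0.4065
  (v30,v0,v1) [-++] → (0.4029, -0.4029, -1.59489)–(0.879378, -0.4029, -1.4401)  len=0.5010
  (v30,v1,v31) [-+-] → (0.879378, -0.4029, -1.4401)–(1.09702, -0.4029, -1.14053)  len=0.3703
  (v31,v1,v2) [-++] → (1.09702, -0.4029, -1.14053)–(1.52598, -0.4029, -0.5501)  len=0.7298
  (v31,v2,v32) [-+-] → (1.52598, -0.4029, -0.5501)–(1.52598, -0.4029, -0.179782)  len=0.3703
  (v32,v2,v3) [-++] → (1.52598, -0.4029, -0.179782)–(1.52598, -0.4029, 0.5501)  len=0.7299
  (v32,v3,v33) [-+-] → (1.52598, -0.4029, 0.5501)–(1.17384, -0.4029, 1.0348)  len=0.5991
  (v33,v3,v4) [-++] → (1.17384, -0.4029, 1.0348)–(0.879378, -0.4029, 1.4401)  len=0.5010
  (v33,v4,v5) [-++] → (0.879378, -0.4029, 1.4401)–(0.4029, -0.4029, 1.59489)  len=0.5010

Chained into 1 loop(s):
  loop 1: 20 segments, perimeter = 10.2309
Total perimeter = 10.231

loops=1 perimeter=10.231


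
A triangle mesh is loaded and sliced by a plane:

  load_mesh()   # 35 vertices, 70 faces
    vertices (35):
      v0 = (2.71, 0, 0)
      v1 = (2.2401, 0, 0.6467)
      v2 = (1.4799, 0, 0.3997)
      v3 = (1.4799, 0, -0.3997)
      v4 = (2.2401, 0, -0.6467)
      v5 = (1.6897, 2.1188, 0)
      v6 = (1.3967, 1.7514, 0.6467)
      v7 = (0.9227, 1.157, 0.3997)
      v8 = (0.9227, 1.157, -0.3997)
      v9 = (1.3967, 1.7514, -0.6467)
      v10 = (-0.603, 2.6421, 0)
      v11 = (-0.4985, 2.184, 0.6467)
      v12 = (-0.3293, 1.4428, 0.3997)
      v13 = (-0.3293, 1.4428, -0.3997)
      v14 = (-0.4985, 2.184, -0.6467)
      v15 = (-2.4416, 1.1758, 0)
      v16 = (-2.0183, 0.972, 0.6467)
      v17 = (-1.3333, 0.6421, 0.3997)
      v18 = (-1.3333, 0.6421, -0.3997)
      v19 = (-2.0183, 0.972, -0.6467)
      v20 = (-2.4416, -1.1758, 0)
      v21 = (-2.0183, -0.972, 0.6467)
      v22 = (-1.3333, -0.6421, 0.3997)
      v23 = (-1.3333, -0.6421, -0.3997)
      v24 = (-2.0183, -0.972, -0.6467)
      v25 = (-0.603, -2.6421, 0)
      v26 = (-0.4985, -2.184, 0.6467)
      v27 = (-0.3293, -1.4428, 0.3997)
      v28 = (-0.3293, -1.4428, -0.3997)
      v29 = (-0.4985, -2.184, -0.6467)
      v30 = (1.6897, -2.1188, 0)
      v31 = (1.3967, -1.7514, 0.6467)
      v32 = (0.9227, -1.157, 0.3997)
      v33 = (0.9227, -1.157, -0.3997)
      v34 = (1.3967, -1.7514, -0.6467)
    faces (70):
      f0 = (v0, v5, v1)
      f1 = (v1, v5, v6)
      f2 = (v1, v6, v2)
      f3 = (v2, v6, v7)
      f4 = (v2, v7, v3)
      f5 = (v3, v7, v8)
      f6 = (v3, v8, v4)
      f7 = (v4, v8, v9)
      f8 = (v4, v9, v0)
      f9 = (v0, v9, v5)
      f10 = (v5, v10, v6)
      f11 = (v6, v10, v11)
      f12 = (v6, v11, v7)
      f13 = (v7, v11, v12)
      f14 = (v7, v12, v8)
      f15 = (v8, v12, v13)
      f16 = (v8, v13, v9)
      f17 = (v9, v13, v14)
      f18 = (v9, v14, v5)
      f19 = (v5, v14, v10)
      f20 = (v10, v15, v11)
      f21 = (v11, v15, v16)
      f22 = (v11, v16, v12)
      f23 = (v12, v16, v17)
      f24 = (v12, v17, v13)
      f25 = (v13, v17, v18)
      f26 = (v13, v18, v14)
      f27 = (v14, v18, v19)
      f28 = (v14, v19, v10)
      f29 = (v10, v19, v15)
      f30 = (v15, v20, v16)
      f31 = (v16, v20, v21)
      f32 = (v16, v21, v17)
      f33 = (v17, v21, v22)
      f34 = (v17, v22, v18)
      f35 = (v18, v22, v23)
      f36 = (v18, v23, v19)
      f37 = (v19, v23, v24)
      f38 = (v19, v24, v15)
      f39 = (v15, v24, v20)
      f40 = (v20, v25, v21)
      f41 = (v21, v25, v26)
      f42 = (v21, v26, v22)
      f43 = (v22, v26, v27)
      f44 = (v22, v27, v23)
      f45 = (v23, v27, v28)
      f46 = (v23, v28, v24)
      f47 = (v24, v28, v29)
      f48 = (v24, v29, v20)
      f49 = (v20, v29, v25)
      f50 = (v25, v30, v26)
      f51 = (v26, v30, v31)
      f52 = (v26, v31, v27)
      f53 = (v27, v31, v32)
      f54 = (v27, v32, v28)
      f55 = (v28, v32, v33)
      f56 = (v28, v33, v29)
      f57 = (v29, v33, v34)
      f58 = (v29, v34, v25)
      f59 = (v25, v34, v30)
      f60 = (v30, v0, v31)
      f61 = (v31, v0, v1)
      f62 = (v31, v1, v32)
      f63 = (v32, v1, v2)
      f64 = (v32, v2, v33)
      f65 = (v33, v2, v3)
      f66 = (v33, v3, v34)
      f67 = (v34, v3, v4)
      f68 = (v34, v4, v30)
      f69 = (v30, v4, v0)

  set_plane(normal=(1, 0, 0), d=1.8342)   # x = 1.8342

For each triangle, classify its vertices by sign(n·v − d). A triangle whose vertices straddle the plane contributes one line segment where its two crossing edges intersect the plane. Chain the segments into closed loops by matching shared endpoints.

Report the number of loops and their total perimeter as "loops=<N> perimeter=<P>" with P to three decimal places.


Straddling triangles (14 of 70):
  (v0,v5,v1) [+-+] → (1.8342, 1.81872, 0)–(1.8342, 1.56254, 0.169782)  len=0.3073
  (v1,v5,v6) [+--] → (1.8342, 1.56254, 0.169782)–(1.8342, 0.84289, 0.6467)  len=0.8633
  (v1,v6,v2) [+--] → (1.8342, 0.84289, 0.6467)–(1.8342, 0, 0.514817)  len=0.8531
  (v3,v8,v4) [--+] → (1.8342, 0.35648, -0.570598)–(1.8342, 0, -0.514817)  len=0.3608
  (v4,v8,v9) [+--] → (1.8342, 0.35648, -0.570598)–(1.8342, 0.84289, -0.6467)  len=0.4923
  (v4,v9,v0) [+-+] → (1.8342, 0.84289, -0.6467)–(1.8342, 1.16796, -0.431265)  len=0.3900
  (v0,v9,v5) [+--] → (1.8342, 1.16796, -0.431265)–(1.8342, 1.81872, 0)  len=0.7807
  (v30,v0,v31) [-+-] → (1.8342, -1.81872, 0)–(1.8342, -1.16796, 0.431265)  len=0.7807
  (v31,v0,v1) [-++] → (1.8342, -1.16796, 0.431265)–(1.8342, -0.84289, 0.6467)  len=0.3900
  (v31,v1,v32) [-+-] → (1.8342, -0.84289, 0.6467)–(1.8342, -0.35648, 0.570598)  len=0.4923
  (v32,v1,v2) [-+-] → (1.8342, -0.35648, 0.570598)–(1.8342, 0, 0.514817)  len=0.3608
  (v34,v3,v4) [--+] → (1.8342, 0, -0.514817)–(1.8342, -0.84289, -0.6467)  len=0.8531
  (v34,v4,v30) [-+-] → (1.8342, -0.84289, -0.6467)–(1.8342, -1.56254, -0.169782)  len=0.8633
  (v30,v4,v0) [-++] → (1.8342, -1.56254, -0.169782)–(1.8342, -1.81872, 0)  len=0.3073

Chained into 1 loop(s):
  loop 1: 14 segments, perimeter = 8.0953
Total perimeter = 8.095

loops=1 perimeter=8.095
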